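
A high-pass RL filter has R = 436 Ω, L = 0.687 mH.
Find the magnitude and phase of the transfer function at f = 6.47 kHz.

Step 1 — Angular frequency: ω = 2π·6470 = 4.065e+04 rad/s.
Step 2 — Transfer function: H(jω) = jωL/(R + jωL).
Step 3 — Numerator jωL = j·27.93; denominator R + jωL = 436 + j27.93.
Step 4 — H = 0.004086 + j0.06379.
Step 5 — Magnitude: |H| = 0.06392 (-23.9 dB); phase: φ = 86.3°.

|H| = 0.06392 (-23.9 dB), φ = 86.3°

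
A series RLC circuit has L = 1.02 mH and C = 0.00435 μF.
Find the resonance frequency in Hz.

Step 1 — Resonance condition Im(Z)=0 gives ω₀ = 1/√(LC).
Step 2 — ω₀ = 1/√(0.00102·4.35e-09) = 4.747e+05 rad/s.
Step 3 — f₀ = ω₀/(2π) = 7.556e+04 Hz.

f₀ = 7.556e+04 Hz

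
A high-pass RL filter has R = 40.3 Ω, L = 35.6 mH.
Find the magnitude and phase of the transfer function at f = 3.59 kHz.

Step 1 — Angular frequency: ω = 2π·3590 = 2.256e+04 rad/s.
Step 2 — Transfer function: H(jω) = jωL/(R + jωL).
Step 3 — Numerator jωL = j·803; denominator R + jωL = 40.3 + j803.
Step 4 — H = 0.9975 + j0.05006.
Step 5 — Magnitude: |H| = 0.9987 (-0.0 dB); phase: φ = 2.9°.

|H| = 0.9987 (-0.0 dB), φ = 2.9°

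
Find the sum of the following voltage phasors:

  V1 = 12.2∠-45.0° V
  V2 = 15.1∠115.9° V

Step 1 — Convert each phasor to rectangular form:
  V1 = 12.2·(cos(-45.0°) + j·sin(-45.0°)) = 8.627 - j8.627 V
  V2 = 15.1·(cos(115.9°) + j·sin(115.9°)) = -6.596 + j13.58 V
Step 2 — Sum components: V_total = 2.031 + j4.957 V.
Step 3 — Convert to polar: |V_total| = 5.357 V, ∠V_total = 67.7°.

V_total = 5.357∠67.7° V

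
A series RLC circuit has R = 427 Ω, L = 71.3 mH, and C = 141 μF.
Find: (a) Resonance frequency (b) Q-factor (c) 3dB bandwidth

Step 1 — Resonance: ω₀ = 1/√(LC) = 1/√(0.0713·0.000141) = 315.4 rad/s.
Step 2 — f₀ = ω₀/(2π) = 50.2 Hz.
Step 3 — Series Q: Q = ω₀L/R = 315.4·0.0713/427 = 0.05266.
Step 4 — Bandwidth: Δω = ω₀/Q = 5989 rad/s; BW = Δω/(2π) = 953.1 Hz.

(a) f₀ = 50.2 Hz  (b) Q = 0.05266  (c) BW = 953.1 Hz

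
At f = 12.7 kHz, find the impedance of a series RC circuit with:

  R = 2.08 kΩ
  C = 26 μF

Step 1 — Angular frequency: ω = 2π·f = 2π·1.27e+04 = 7.98e+04 rad/s.
Step 2 — Component impedances:
  R: Z = R = 2080 Ω
  C: Z = 1/(jωC) = -j/(ω·C) = 0 - j0.482 Ω
Step 3 — Series combination: Z_total = R + C = 2080 - j0.482 Ω = 2080∠-0.0° Ω.

Z = 2080 - j0.482 Ω = 2080∠-0.0° Ω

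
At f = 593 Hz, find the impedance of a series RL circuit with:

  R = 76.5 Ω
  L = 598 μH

Step 1 — Angular frequency: ω = 2π·f = 2π·593 = 3726 rad/s.
Step 2 — Component impedances:
  R: Z = R = 76.5 Ω
  L: Z = jωL = j·3726·0.000598 = 0 + j2.228 Ω
Step 3 — Series combination: Z_total = R + L = 76.5 + j2.228 Ω = 76.53∠1.7° Ω.

Z = 76.5 + j2.228 Ω = 76.53∠1.7° Ω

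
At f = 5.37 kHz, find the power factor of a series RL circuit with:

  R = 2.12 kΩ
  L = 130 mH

Step 1 — Angular frequency: ω = 2π·f = 2π·5370 = 3.374e+04 rad/s.
Step 2 — Component impedances:
  R: Z = R = 2120 Ω
  L: Z = jωL = j·3.374e+04·0.13 = 0 + j4386 Ω
Step 3 — Series combination: Z_total = R + L = 2120 + j4386 Ω = 4872∠64.2° Ω.
Step 4 — Power factor: PF = cos(φ) = Re(Z)/|Z| = 2120/4871.8 = 0.4352.
Step 5 — Type: Im(Z) = 4386 ⇒ lagging (phase φ = 64.2°).

PF = 0.4352 (lagging, φ = 64.2°)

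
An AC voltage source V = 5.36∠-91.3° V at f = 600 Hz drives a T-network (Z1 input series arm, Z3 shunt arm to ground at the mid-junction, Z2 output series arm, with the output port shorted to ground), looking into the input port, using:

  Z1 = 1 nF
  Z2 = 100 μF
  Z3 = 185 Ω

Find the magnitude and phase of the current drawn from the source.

Step 1 — Angular frequency: ω = 2π·f = 2π·600 = 3770 rad/s.
Step 2 — Component impedances:
  Z1: Z = 1/(jωC) = -j/(ω·C) = 0 - j2.653e+05 Ω
  Z2: Z = 1/(jωC) = -j/(ω·C) = 0 - j2.653 Ω
  Z3: Z = R = 185 Ω
Step 3 — With the output port shorted to ground, the output series arm Z2 runs from the junction to ground; the shunt arm Z3 also runs from the junction to ground. They appear in parallel: Z3 || Z2 = 0.03803 - j2.652 Ω.
Step 4 — Series with input arm Z1: Z_in = Z1 + (Z3 || Z2) = 0.03803 - j2.653e+05 Ω = 2.653e+05∠-90.0° Ω.
Step 5 — Source phasor: V = 5.36∠-91.3° V = -0.1216 - j5.359 V.
Step 6 — Ohm's law: I = V / Z_total = (-0.1216 - j5.359) / (0.03803 - j2.653e+05) = 2.02e-05 - j4.584e-07 A.
Step 7 — Convert to polar: |I| = 2.021e-05 A, ∠I = -1.3°.

I = 2.021e-05∠-1.3° A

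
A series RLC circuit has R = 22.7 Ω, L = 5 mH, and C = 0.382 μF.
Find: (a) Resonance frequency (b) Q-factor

Step 1 — Resonance condition Im(Z)=0 gives ω₀ = 1/√(LC).
Step 2 — ω₀ = 1/√(0.005·3.82e-07) = 2.288e+04 rad/s.
Step 3 — f₀ = ω₀/(2π) = 3642 Hz.
Step 4 — Series Q: Q = ω₀L/R = 2.288e+04·0.005/22.7 = 5.04.

(a) f₀ = 3642 Hz  (b) Q = 5.04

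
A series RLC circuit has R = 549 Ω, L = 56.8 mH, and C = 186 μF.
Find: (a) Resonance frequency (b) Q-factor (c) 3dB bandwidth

Step 1 — Resonance condition Im(Z)=0 gives ω₀ = 1/√(LC).
Step 2 — ω₀ = 1/√(0.0568·0.000186) = 307.7 rad/s.
Step 3 — f₀ = ω₀/(2π) = 48.97 Hz.
Step 4 — Series Q: Q = ω₀L/R = 307.7·0.0568/549 = 0.03183.
Step 5 — 3dB bandwidth: Δω = ω₀/Q = 9665 rad/s; BW = Δω/(2π) = 1538 Hz.

(a) f₀ = 48.97 Hz  (b) Q = 0.03183  (c) BW = 1538 Hz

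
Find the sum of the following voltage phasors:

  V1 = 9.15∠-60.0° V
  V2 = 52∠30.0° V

Step 1 — Convert each phasor to rectangular form:
  V1 = 9.15·(cos(-60.0°) + j·sin(-60.0°)) = 4.575 - j7.924 V
  V2 = 52·(cos(30.0°) + j·sin(30.0°)) = 45.03 + j26 V
Step 2 — Sum components: V_total = 49.61 + j18.08 V.
Step 3 — Convert to polar: |V_total| = 52.8 V, ∠V_total = 20.0°.

V_total = 52.8∠20.0° V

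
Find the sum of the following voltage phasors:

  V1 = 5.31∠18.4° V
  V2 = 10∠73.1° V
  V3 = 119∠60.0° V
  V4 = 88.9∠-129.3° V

Step 1 — Convert each phasor to rectangular form:
  V1 = 5.31·(cos(18.4°) + j·sin(18.4°)) = 5.039 + j1.676 V
  V2 = 10·(cos(73.1°) + j·sin(73.1°)) = 2.907 + j9.568 V
  V3 = 119·(cos(60.0°) + j·sin(60.0°)) = 59.5 + j103.1 V
  V4 = 88.9·(cos(-129.3°) + j·sin(-129.3°)) = -56.31 - j68.79 V
Step 2 — Sum components: V_total = 11.14 + j45.51 V.
Step 3 — Convert to polar: |V_total| = 46.85 V, ∠V_total = 76.2°.

V_total = 46.85∠76.2° V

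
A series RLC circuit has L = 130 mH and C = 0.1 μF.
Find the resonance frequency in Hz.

Step 1 — Resonance condition Im(Z)=0 gives ω₀ = 1/√(LC).
Step 2 — ω₀ = 1/√(0.13·1e-07) = 8771 rad/s.
Step 3 — f₀ = ω₀/(2π) = 1396 Hz.

f₀ = 1396 Hz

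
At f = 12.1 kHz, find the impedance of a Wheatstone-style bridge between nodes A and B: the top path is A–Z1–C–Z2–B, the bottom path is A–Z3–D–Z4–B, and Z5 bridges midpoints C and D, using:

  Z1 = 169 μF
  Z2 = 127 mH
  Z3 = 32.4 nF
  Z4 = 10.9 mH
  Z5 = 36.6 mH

Step 1 — Angular frequency: ω = 2π·f = 2π·1.21e+04 = 7.603e+04 rad/s.
Step 2 — Component impedances:
  Z1: Z = 1/(jωC) = -j/(ω·C) = 0 - j0.07783 Ω
  Z2: Z = jωL = j·7.603e+04·0.127 = 0 + j9655 Ω
  Z3: Z = 1/(jωC) = -j/(ω·C) = 0 - j406 Ω
  Z4: Z = jωL = j·7.603e+04·0.0109 = 0 + j828.7 Ω
  Z5: Z = jωL = j·7.603e+04·0.0366 = 0 + j2783 Ω
Step 3 — Bridge requires nodal analysis (the Z5 bridge couples midpoints C and D, so the two paths cannot be reduced to a simple series/parallel combination). Setting node B to ground and injecting 1 A at node A, the 3-node admittance system at A, C, D solves to V_A = Z_AB = 0 + j340.9 Ω = 340.9∠90.0° Ω.

Z = 0 + j340.9 Ω = 340.9∠90.0° Ω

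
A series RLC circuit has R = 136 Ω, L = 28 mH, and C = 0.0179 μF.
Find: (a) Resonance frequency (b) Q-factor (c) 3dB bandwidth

Step 1 — Resonance condition Im(Z)=0 gives ω₀ = 1/√(LC).
Step 2 — ω₀ = 1/√(0.028·1.79e-08) = 4.467e+04 rad/s.
Step 3 — f₀ = ω₀/(2π) = 7109 Hz.
Step 4 — Series Q: Q = ω₀L/R = 4.467e+04·0.028/136 = 9.196.
Step 5 — 3dB bandwidth: Δω = ω₀/Q = 4857 rad/s; BW = Δω/(2π) = 773 Hz.

(a) f₀ = 7109 Hz  (b) Q = 9.196  (c) BW = 773 Hz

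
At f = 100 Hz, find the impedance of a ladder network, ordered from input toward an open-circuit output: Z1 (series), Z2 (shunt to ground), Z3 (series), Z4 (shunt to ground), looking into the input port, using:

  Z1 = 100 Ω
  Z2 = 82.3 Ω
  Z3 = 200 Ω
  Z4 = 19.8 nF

Step 1 — Angular frequency: ω = 2π·f = 2π·100 = 628.3 rad/s.
Step 2 — Component impedances:
  Z1: Z = R = 100 Ω
  Z2: Z = R = 82.3 Ω
  Z3: Z = R = 200 Ω
  Z4: Z = 1/(jωC) = -j/(ω·C) = 0 - j8.038e+04 Ω
Step 3 — Ladder network (open output): work backward from the far end, alternating series and parallel combinations. Z_in = 182.3 - j0.08426 Ω = 182.3∠-0.0° Ω.

Z = 182.3 - j0.08426 Ω = 182.3∠-0.0° Ω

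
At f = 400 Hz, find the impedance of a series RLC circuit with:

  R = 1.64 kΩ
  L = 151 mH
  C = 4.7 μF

Step 1 — Angular frequency: ω = 2π·f = 2π·400 = 2513 rad/s.
Step 2 — Component impedances:
  R: Z = R = 1640 Ω
  L: Z = jωL = j·2513·0.151 = 0 + j379.5 Ω
  C: Z = 1/(jωC) = -j/(ω·C) = 0 - j84.66 Ω
Step 3 — Series combination: Z_total = R + L + C = 1640 + j294.8 Ω = 1666∠10.2° Ω.

Z = 1640 + j294.8 Ω = 1666∠10.2° Ω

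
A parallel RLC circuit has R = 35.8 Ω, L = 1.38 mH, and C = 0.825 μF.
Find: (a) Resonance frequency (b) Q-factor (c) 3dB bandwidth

Step 1 — Resonance: ω₀ = 1/√(LC) = 1/√(0.00138·8.25e-07) = 2.964e+04 rad/s.
Step 2 — f₀ = ω₀/(2π) = 4717 Hz.
Step 3 — Parallel Q: Q = R/(ω₀L) = 35.8/(2.964e+04·0.00138) = 0.8753.
Step 4 — Bandwidth: Δω = ω₀/Q = 3.386e+04 rad/s; BW = Δω/(2π) = 5389 Hz.

(a) f₀ = 4717 Hz  (b) Q = 0.8753  (c) BW = 5389 Hz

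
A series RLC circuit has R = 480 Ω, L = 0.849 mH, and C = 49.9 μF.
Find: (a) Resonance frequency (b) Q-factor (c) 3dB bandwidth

Step 1 — Resonance: ω₀ = 1/√(LC) = 1/√(0.000849·4.99e-05) = 4858 rad/s.
Step 2 — f₀ = ω₀/(2π) = 773.2 Hz.
Step 3 — Series Q: Q = ω₀L/R = 4858·0.000849/480 = 0.008593.
Step 4 — Bandwidth: Δω = ω₀/Q = 5.654e+05 rad/s; BW = Δω/(2π) = 8.998e+04 Hz.

(a) f₀ = 773.2 Hz  (b) Q = 0.008593  (c) BW = 8.998e+04 Hz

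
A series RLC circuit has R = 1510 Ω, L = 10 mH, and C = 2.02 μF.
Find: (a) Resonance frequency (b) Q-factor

Step 1 — Resonance condition Im(Z)=0 gives ω₀ = 1/√(LC).
Step 2 — ω₀ = 1/√(0.01·2.02e-06) = 7036 rad/s.
Step 3 — f₀ = ω₀/(2π) = 1120 Hz.
Step 4 — Series Q: Q = ω₀L/R = 7036·0.01/1510 = 0.0466.

(a) f₀ = 1120 Hz  (b) Q = 0.0466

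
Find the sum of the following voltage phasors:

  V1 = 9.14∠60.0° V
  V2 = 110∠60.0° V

Step 1 — Convert each phasor to rectangular form:
  V1 = 9.14·(cos(60.0°) + j·sin(60.0°)) = 4.57 + j7.915 V
  V2 = 110·(cos(60.0°) + j·sin(60.0°)) = 55 + j95.26 V
Step 2 — Sum components: V_total = 59.57 + j103.2 V.
Step 3 — Convert to polar: |V_total| = 119.1 V, ∠V_total = 60.0°.

V_total = 119.1∠60.0° V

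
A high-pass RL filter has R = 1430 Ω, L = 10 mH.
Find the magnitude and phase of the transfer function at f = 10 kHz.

Step 1 — Angular frequency: ω = 2π·1e+04 = 6.283e+04 rad/s.
Step 2 — Transfer function: H(jω) = jωL/(R + jωL).
Step 3 — Numerator jωL = j·628.3; denominator R + jωL = 1430 + j628.3.
Step 4 — H = 0.1618 + j0.3683.
Step 5 — Magnitude: |H| = 0.4023 (-7.9 dB); phase: φ = 66.3°.

|H| = 0.4023 (-7.9 dB), φ = 66.3°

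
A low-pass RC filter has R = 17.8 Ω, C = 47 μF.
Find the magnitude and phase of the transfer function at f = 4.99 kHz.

Step 1 — Angular frequency: ω = 2π·4990 = 3.135e+04 rad/s.
Step 2 — Transfer function: H(jω) = 1/(1 + jωRC).
Step 3 — Denominator: 1 + jωRC = 1 + j·3.135e+04·17.8·4.7e-05 = 1 + j26.23.
Step 4 — H = 0.001451 - j0.03807.
Step 5 — Magnitude: |H| = 0.0381 (-28.4 dB); phase: φ = -87.8°.

|H| = 0.0381 (-28.4 dB), φ = -87.8°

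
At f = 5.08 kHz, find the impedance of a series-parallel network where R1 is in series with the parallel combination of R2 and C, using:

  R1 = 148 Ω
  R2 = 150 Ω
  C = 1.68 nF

Step 1 — Angular frequency: ω = 2π·f = 2π·5080 = 3.192e+04 rad/s.
Step 2 — Component impedances:
  R1: Z = R = 148 Ω
  R2: Z = R = 150 Ω
  C: Z = 1/(jωC) = -j/(ω·C) = 0 - j1.865e+04 Ω
Step 3 — Parallel branch: R2 || C = 1/(1/R2 + 1/C) = 150 - j1.206 Ω.
Step 4 — Series with R1: Z_total = R1 + (R2 || C) = 298 - j1.206 Ω = 298∠-0.2° Ω.

Z = 298 - j1.206 Ω = 298∠-0.2° Ω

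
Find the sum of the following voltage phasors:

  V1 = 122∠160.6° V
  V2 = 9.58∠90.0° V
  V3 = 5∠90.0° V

Step 1 — Convert each phasor to rectangular form:
  V1 = 122·(cos(160.6°) + j·sin(160.6°)) = -115.1 + j40.52 V
  V2 = 9.58·(cos(90.0°) + j·sin(90.0°)) = 0 + j9.58 V
  V3 = 5·(cos(90.0°) + j·sin(90.0°)) = 0 + j5 V
Step 2 — Sum components: V_total = -115.1 + j55.1 V.
Step 3 — Convert to polar: |V_total| = 127.6 V, ∠V_total = 154.4°.

V_total = 127.6∠154.4° V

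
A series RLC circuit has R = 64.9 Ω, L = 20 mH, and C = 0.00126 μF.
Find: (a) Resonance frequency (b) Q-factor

Step 1 — Resonance condition Im(Z)=0 gives ω₀ = 1/√(LC).
Step 2 — ω₀ = 1/√(0.02·1.26e-09) = 1.992e+05 rad/s.
Step 3 — f₀ = ω₀/(2π) = 3.17e+04 Hz.
Step 4 — Series Q: Q = ω₀L/R = 1.992e+05·0.02/64.9 = 61.39.

(a) f₀ = 3.17e+04 Hz  (b) Q = 61.39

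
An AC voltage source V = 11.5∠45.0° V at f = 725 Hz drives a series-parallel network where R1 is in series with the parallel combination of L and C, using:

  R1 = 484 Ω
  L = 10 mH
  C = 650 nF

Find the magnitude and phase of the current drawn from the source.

Step 1 — Angular frequency: ω = 2π·f = 2π·725 = 4555 rad/s.
Step 2 — Component impedances:
  R1: Z = R = 484 Ω
  L: Z = jωL = j·4555·0.01 = 0 + j45.55 Ω
  C: Z = 1/(jωC) = -j/(ω·C) = 0 - j337.7 Ω
Step 3 — Parallel branch: L || C = 1/(1/L + 1/C) = 0 + j52.66 Ω.
Step 4 — Series with R1: Z_total = R1 + (L || C) = 484 + j52.66 Ω = 486.9∠6.2° Ω.
Step 5 — Source phasor: V = 11.5∠45.0° V = 8.132 + j8.132 V.
Step 6 — Ohm's law: I = V / Z_total = (8.132 + j8.132) / (484 + j52.66) = 0.01841 + j0.0148 A.
Step 7 — Convert to polar: |I| = 0.02362 A, ∠I = 38.8°.

I = 0.02362∠38.8° A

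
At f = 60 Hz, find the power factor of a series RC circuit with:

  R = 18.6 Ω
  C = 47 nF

Step 1 — Angular frequency: ω = 2π·f = 2π·60 = 377 rad/s.
Step 2 — Component impedances:
  R: Z = R = 18.6 Ω
  C: Z = 1/(jωC) = -j/(ω·C) = 0 - j5.644e+04 Ω
Step 3 — Series combination: Z_total = R + C = 18.6 - j5.644e+04 Ω = 5.644e+04∠-90.0° Ω.
Step 4 — Power factor: PF = cos(φ) = Re(Z)/|Z| = 18.6/5.644e+04 = 0.0003296.
Step 5 — Type: Im(Z) = -5.644e+04 ⇒ leading (phase φ = -90.0°).

PF = 0.0003296 (leading, φ = -90.0°)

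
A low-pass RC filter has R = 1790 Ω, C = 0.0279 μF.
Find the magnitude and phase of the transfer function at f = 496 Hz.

Step 1 — Angular frequency: ω = 2π·496 = 3116 rad/s.
Step 2 — Transfer function: H(jω) = 1/(1 + jωRC).
Step 3 — Denominator: 1 + jωRC = 1 + j·3116·1790·2.79e-08 = 1 + j0.1556.
Step 4 — H = 0.9763 - j0.152.
Step 5 — Magnitude: |H| = 0.9881 (-0.1 dB); phase: φ = -8.8°.

|H| = 0.9881 (-0.1 dB), φ = -8.8°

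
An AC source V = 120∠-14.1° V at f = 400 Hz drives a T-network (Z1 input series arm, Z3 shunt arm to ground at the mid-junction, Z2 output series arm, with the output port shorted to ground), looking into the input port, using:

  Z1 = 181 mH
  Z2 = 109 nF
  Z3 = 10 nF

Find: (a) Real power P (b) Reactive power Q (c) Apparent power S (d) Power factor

Step 1 — Angular frequency: ω = 2π·f = 2π·400 = 2513 rad/s.
Step 2 — Component impedances:
  Z1: Z = jωL = j·2513·0.181 = 0 + j454.9 Ω
  Z2: Z = 1/(jωC) = -j/(ω·C) = 0 - j3650 Ω
  Z3: Z = 1/(jωC) = -j/(ω·C) = 0 - j3.979e+04 Ω
Step 3 — With the output port shorted to ground, the output series arm Z2 runs from the junction to ground; the shunt arm Z3 also runs from the junction to ground. They appear in parallel: Z3 || Z2 = 0 - j3344 Ω.
Step 4 — Series with input arm Z1: Z_in = Z1 + (Z3 || Z2) = 0 - j2889 Ω = 2889∠-90.0° Ω.
Step 5 — Source phasor: V = 120∠-14.1° V = 116.4 - j29.23 V.
Step 6 — Current: I = V / Z = 0.01012 + j0.04029 A = 0.04154∠75.9° A.
Step 7 — Complex power: S = V·I* = 0 - j4.985 VA.
Step 8 — Real power: P = Re(S) = 0 W.
Step 9 — Reactive power: Q = Im(S) = -4.985 VAR.
Step 10 — Apparent power: |S| = 4.985 VA.
Step 11 — Power factor: PF = P/|S| = 0 (leading).

(a) P = 0 W  (b) Q = -4.985 VAR  (c) S = 4.985 VA  (d) PF = 0 (leading)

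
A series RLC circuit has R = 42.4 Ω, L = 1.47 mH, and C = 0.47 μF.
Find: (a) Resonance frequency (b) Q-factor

Step 1 — Resonance condition Im(Z)=0 gives ω₀ = 1/√(LC).
Step 2 — ω₀ = 1/√(0.00147·4.7e-07) = 3.804e+04 rad/s.
Step 3 — f₀ = ω₀/(2π) = 6055 Hz.
Step 4 — Series Q: Q = ω₀L/R = 3.804e+04·0.00147/42.4 = 1.319.

(a) f₀ = 6055 Hz  (b) Q = 1.319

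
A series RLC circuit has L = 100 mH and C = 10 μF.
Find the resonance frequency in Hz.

Step 1 — Resonance condition Im(Z)=0 gives ω₀ = 1/√(LC).
Step 2 — ω₀ = 1/√(0.1·1e-05) = 1000 rad/s.
Step 3 — f₀ = ω₀/(2π) = 159.2 Hz.

f₀ = 159.2 Hz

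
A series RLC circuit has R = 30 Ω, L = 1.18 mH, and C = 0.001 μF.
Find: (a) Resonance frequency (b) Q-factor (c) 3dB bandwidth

Step 1 — Resonance condition Im(Z)=0 gives ω₀ = 1/√(LC).
Step 2 — ω₀ = 1/√(0.00118·1e-09) = 9.206e+05 rad/s.
Step 3 — f₀ = ω₀/(2π) = 1.465e+05 Hz.
Step 4 — Series Q: Q = ω₀L/R = 9.206e+05·0.00118/30 = 36.21.
Step 5 — 3dB bandwidth: Δω = ω₀/Q = 2.542e+04 rad/s; BW = Δω/(2π) = 4046 Hz.

(a) f₀ = 1.465e+05 Hz  (b) Q = 36.21  (c) BW = 4046 Hz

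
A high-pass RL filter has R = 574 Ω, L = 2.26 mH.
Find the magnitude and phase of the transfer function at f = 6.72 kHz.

Step 1 — Angular frequency: ω = 2π·6720 = 4.222e+04 rad/s.
Step 2 — Transfer function: H(jω) = jωL/(R + jωL).
Step 3 — Numerator jωL = j·95.42; denominator R + jωL = 574 + j95.42.
Step 4 — H = 0.02689 + j0.1618.
Step 5 — Magnitude: |H| = 0.164 (-15.7 dB); phase: φ = 80.6°.

|H| = 0.164 (-15.7 dB), φ = 80.6°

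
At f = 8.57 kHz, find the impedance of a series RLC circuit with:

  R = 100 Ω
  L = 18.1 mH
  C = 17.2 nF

Step 1 — Angular frequency: ω = 2π·f = 2π·8570 = 5.385e+04 rad/s.
Step 2 — Component impedances:
  R: Z = R = 100 Ω
  L: Z = jωL = j·5.385e+04·0.0181 = 0 + j974.6 Ω
  C: Z = 1/(jωC) = -j/(ω·C) = 0 - j1080 Ω
Step 3 — Series combination: Z_total = R + L + C = 100 - j105.1 Ω = 145.1∠-46.4° Ω.

Z = 100 - j105.1 Ω = 145.1∠-46.4° Ω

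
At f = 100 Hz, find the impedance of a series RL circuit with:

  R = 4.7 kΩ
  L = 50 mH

Step 1 — Angular frequency: ω = 2π·f = 2π·100 = 628.3 rad/s.
Step 2 — Component impedances:
  R: Z = R = 4700 Ω
  L: Z = jωL = j·628.3·0.05 = 0 + j31.42 Ω
Step 3 — Series combination: Z_total = R + L = 4700 + j31.42 Ω = 4700∠0.4° Ω.

Z = 4700 + j31.42 Ω = 4700∠0.4° Ω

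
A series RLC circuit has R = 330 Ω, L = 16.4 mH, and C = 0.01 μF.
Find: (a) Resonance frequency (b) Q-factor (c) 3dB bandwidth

Step 1 — Resonance: ω₀ = 1/√(LC) = 1/√(0.0164·1e-08) = 7.809e+04 rad/s.
Step 2 — f₀ = ω₀/(2π) = 1.243e+04 Hz.
Step 3 — Series Q: Q = ω₀L/R = 7.809e+04·0.0164/330 = 3.881.
Step 4 — Bandwidth: Δω = ω₀/Q = 2.012e+04 rad/s; BW = Δω/(2π) = 3203 Hz.

(a) f₀ = 1.243e+04 Hz  (b) Q = 3.881  (c) BW = 3203 Hz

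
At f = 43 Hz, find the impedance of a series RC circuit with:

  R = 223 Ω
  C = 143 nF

Step 1 — Angular frequency: ω = 2π·f = 2π·43 = 270.2 rad/s.
Step 2 — Component impedances:
  R: Z = R = 223 Ω
  C: Z = 1/(jωC) = -j/(ω·C) = 0 - j2.588e+04 Ω
Step 3 — Series combination: Z_total = R + C = 223 - j2.588e+04 Ω = 2.588e+04∠-89.5° Ω.

Z = 223 - j2.588e+04 Ω = 2.588e+04∠-89.5° Ω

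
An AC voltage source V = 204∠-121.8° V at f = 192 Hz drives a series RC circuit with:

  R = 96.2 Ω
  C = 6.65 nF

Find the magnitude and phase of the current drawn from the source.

Step 1 — Angular frequency: ω = 2π·f = 2π·192 = 1206 rad/s.
Step 2 — Component impedances:
  R: Z = R = 96.2 Ω
  C: Z = 1/(jωC) = -j/(ω·C) = 0 - j1.247e+05 Ω
Step 3 — Series combination: Z_total = R + C = 96.2 - j1.247e+05 Ω = 1.247e+05∠-90.0° Ω.
Step 4 — Source phasor: V = 204∠-121.8° V = -107.5 - j173.4 V.
Step 5 — Ohm's law: I = V / Z_total = (-107.5 - j173.4) / (96.2 - j1.247e+05) = 0.00139 - j0.0008635 A.
Step 6 — Convert to polar: |I| = 0.001637 A, ∠I = -31.8°.

I = 0.001637∠-31.8° A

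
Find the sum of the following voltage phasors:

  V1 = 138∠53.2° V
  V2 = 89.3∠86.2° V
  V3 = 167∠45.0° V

Step 1 — Convert each phasor to rectangular form:
  V1 = 138·(cos(53.2°) + j·sin(53.2°)) = 82.67 + j110.5 V
  V2 = 89.3·(cos(86.2°) + j·sin(86.2°)) = 5.918 + j89.1 V
  V3 = 167·(cos(45.0°) + j·sin(45.0°)) = 118.1 + j118.1 V
Step 2 — Sum components: V_total = 206.7 + j317.7 V.
Step 3 — Convert to polar: |V_total| = 379 V, ∠V_total = 57.0°.

V_total = 379∠57.0° V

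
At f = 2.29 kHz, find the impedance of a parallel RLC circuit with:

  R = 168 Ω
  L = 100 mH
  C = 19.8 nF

Step 1 — Angular frequency: ω = 2π·f = 2π·2290 = 1.439e+04 rad/s.
Step 2 — Component impedances:
  R: Z = R = 168 Ω
  L: Z = jωL = j·1.439e+04·0.1 = 0 + j1439 Ω
  C: Z = 1/(jωC) = -j/(ω·C) = 0 - j3510 Ω
Step 3 — Parallel combination: 1/Z_total = 1/R + 1/L + 1/C; Z_total = 167.2 + j11.52 Ω = 167.6∠3.9° Ω.

Z = 167.2 + j11.52 Ω = 167.6∠3.9° Ω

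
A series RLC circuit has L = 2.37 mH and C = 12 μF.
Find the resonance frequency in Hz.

Step 1 — Resonance condition Im(Z)=0 gives ω₀ = 1/√(LC).
Step 2 — ω₀ = 1/√(0.00237·1.2e-05) = 5930 rad/s.
Step 3 — f₀ = ω₀/(2π) = 943.7 Hz.

f₀ = 943.7 Hz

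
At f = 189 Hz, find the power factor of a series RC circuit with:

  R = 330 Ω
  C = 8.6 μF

Step 1 — Angular frequency: ω = 2π·f = 2π·189 = 1188 rad/s.
Step 2 — Component impedances:
  R: Z = R = 330 Ω
  C: Z = 1/(jωC) = -j/(ω·C) = 0 - j97.92 Ω
Step 3 — Series combination: Z_total = R + C = 330 - j97.92 Ω = 344.2∠-16.5° Ω.
Step 4 — Power factor: PF = cos(φ) = Re(Z)/|Z| = 330/344.2 = 0.9587.
Step 5 — Type: Im(Z) = -97.92 ⇒ leading (phase φ = -16.5°).

PF = 0.9587 (leading, φ = -16.5°)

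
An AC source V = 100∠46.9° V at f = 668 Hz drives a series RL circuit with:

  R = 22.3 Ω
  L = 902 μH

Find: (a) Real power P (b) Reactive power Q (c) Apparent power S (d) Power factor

Step 1 — Angular frequency: ω = 2π·f = 2π·668 = 4197 rad/s.
Step 2 — Component impedances:
  R: Z = R = 22.3 Ω
  L: Z = jωL = j·4197·0.000902 = 0 + j3.786 Ω
Step 3 — Series combination: Z_total = R + L = 22.3 + j3.786 Ω = 22.62∠9.6° Ω.
Step 4 — Source phasor: V = 100∠46.9° V = 68.33 + j73.02 V.
Step 5 — Current: I = V / Z = 3.518 + j2.677 A = 4.421∠37.3° A.
Step 6 — Complex power: S = V·I* = 435.9 + j74 VA.
Step 7 — Real power: P = Re(S) = 435.9 W.
Step 8 — Reactive power: Q = Im(S) = 74 VAR.
Step 9 — Apparent power: |S| = 442.1 VA.
Step 10 — Power factor: PF = P/|S| = 0.9859 (lagging).

(a) P = 435.9 W  (b) Q = 74 VAR  (c) S = 442.1 VA  (d) PF = 0.9859 (lagging)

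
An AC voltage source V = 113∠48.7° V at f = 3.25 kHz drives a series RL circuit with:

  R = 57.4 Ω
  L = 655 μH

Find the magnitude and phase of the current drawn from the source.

Step 1 — Angular frequency: ω = 2π·f = 2π·3250 = 2.042e+04 rad/s.
Step 2 — Component impedances:
  R: Z = R = 57.4 Ω
  L: Z = jωL = j·2.042e+04·0.000655 = 0 + j13.38 Ω
Step 3 — Series combination: Z_total = R + L = 57.4 + j13.38 Ω = 58.94∠13.1° Ω.
Step 4 — Source phasor: V = 113∠48.7° V = 74.58 + j84.89 V.
Step 5 — Ohm's law: I = V / Z_total = (74.58 + j84.89) / (57.4 + j13.38) = 1.559 + j1.116 A.
Step 6 — Convert to polar: |I| = 1.917 A, ∠I = 35.6°.

I = 1.917∠35.6° A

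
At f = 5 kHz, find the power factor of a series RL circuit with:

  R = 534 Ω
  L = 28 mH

Step 1 — Angular frequency: ω = 2π·f = 2π·5000 = 3.142e+04 rad/s.
Step 2 — Component impedances:
  R: Z = R = 534 Ω
  L: Z = jωL = j·3.142e+04·0.028 = 0 + j879.6 Ω
Step 3 — Series combination: Z_total = R + L = 534 + j879.6 Ω = 1029∠58.7° Ω.
Step 4 — Power factor: PF = cos(φ) = Re(Z)/|Z| = 534/1029.04 = 0.5189.
Step 5 — Type: Im(Z) = 879.6 ⇒ lagging (phase φ = 58.7°).

PF = 0.5189 (lagging, φ = 58.7°)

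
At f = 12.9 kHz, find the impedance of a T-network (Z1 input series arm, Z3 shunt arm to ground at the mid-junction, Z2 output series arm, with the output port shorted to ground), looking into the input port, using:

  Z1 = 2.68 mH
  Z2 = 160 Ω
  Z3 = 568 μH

Step 1 — Angular frequency: ω = 2π·f = 2π·1.29e+04 = 8.105e+04 rad/s.
Step 2 — Component impedances:
  Z1: Z = jωL = j·8.105e+04·0.00268 = 0 + j217.2 Ω
  Z2: Z = R = 160 Ω
  Z3: Z = jωL = j·8.105e+04·0.000568 = 0 + j46.04 Ω
Step 3 — With the output port shorted to ground, the output series arm Z2 runs from the junction to ground; the shunt arm Z3 also runs from the junction to ground. They appear in parallel: Z3 || Z2 = 12.23 + j42.52 Ω.
Step 4 — Series with input arm Z1: Z_in = Z1 + (Z3 || Z2) = 12.23 + j259.7 Ω = 260∠87.3° Ω.

Z = 12.23 + j259.7 Ω = 260∠87.3° Ω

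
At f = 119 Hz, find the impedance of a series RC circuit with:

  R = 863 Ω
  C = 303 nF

Step 1 — Angular frequency: ω = 2π·f = 2π·119 = 747.7 rad/s.
Step 2 — Component impedances:
  R: Z = R = 863 Ω
  C: Z = 1/(jωC) = -j/(ω·C) = 0 - j4414 Ω
Step 3 — Series combination: Z_total = R + C = 863 - j4414 Ω = 4498∠-78.9° Ω.

Z = 863 - j4414 Ω = 4498∠-78.9° Ω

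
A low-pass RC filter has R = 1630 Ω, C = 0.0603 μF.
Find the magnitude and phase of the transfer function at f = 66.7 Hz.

Step 1 — Angular frequency: ω = 2π·66.7 = 419.1 rad/s.
Step 2 — Transfer function: H(jω) = 1/(1 + jωRC).
Step 3 — Denominator: 1 + jωRC = 1 + j·419.1·1630·6.03e-08 = 1 + j0.04119.
Step 4 — H = 0.9983 - j0.04112.
Step 5 — Magnitude: |H| = 0.9992 (-0.0 dB); phase: φ = -2.4°.

|H| = 0.9992 (-0.0 dB), φ = -2.4°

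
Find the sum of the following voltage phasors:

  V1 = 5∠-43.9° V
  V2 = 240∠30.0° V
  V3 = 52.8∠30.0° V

Step 1 — Convert each phasor to rectangular form:
  V1 = 5·(cos(-43.9°) + j·sin(-43.9°)) = 3.603 - j3.467 V
  V2 = 240·(cos(30.0°) + j·sin(30.0°)) = 207.8 + j120 V
  V3 = 52.8·(cos(30.0°) + j·sin(30.0°)) = 45.73 + j26.4 V
Step 2 — Sum components: V_total = 257.2 + j142.9 V.
Step 3 — Convert to polar: |V_total| = 294.2 V, ∠V_total = 29.1°.

V_total = 294.2∠29.1° V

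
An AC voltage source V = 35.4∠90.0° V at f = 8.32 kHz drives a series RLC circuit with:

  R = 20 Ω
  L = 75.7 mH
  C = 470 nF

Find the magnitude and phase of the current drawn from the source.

Step 1 — Angular frequency: ω = 2π·f = 2π·8320 = 5.228e+04 rad/s.
Step 2 — Component impedances:
  R: Z = R = 20 Ω
  L: Z = jωL = j·5.228e+04·0.0757 = 0 + j3957 Ω
  C: Z = 1/(jωC) = -j/(ω·C) = 0 - j40.7 Ω
Step 3 — Series combination: Z_total = R + L + C = 20 + j3917 Ω = 3917∠89.7° Ω.
Step 4 — Source phasor: V = 35.4∠90.0° V = 0 + j35.4 V.
Step 5 — Ohm's law: I = V / Z_total = (0 + j35.4) / (20 + j3917) = 0.009038 + j4.615e-05 A.
Step 6 — Convert to polar: |I| = 0.009038 A, ∠I = 0.3°.

I = 0.009038∠0.3° A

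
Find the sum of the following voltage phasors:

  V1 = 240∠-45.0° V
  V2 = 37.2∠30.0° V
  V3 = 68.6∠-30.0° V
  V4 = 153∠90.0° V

Step 1 — Convert each phasor to rectangular form:
  V1 = 240·(cos(-45.0°) + j·sin(-45.0°)) = 169.7 - j169.7 V
  V2 = 37.2·(cos(30.0°) + j·sin(30.0°)) = 32.22 + j18.6 V
  V3 = 68.6·(cos(-30.0°) + j·sin(-30.0°)) = 59.41 - j34.3 V
  V4 = 153·(cos(90.0°) + j·sin(90.0°)) = 0 + j153 V
Step 2 — Sum components: V_total = 261.3 - j32.41 V.
Step 3 — Convert to polar: |V_total| = 263.3 V, ∠V_total = -7.1°.

V_total = 263.3∠-7.1° V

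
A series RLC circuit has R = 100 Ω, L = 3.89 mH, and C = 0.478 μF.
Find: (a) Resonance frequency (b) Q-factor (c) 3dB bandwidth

Step 1 — Resonance: ω₀ = 1/√(LC) = 1/√(0.00389·4.78e-07) = 2.319e+04 rad/s.
Step 2 — f₀ = ω₀/(2π) = 3691 Hz.
Step 3 — Series Q: Q = ω₀L/R = 2.319e+04·0.00389/100 = 0.9021.
Step 4 — Bandwidth: Δω = ω₀/Q = 2.571e+04 rad/s; BW = Δω/(2π) = 4091 Hz.

(a) f₀ = 3691 Hz  (b) Q = 0.9021  (c) BW = 4091 Hz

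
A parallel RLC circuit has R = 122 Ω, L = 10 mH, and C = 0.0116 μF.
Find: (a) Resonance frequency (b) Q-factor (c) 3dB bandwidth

Step 1 — Resonance: ω₀ = 1/√(LC) = 1/√(0.01·1.16e-08) = 9.285e+04 rad/s.
Step 2 — f₀ = ω₀/(2π) = 1.478e+04 Hz.
Step 3 — Parallel Q: Q = R/(ω₀L) = 122/(9.285e+04·0.01) = 0.1314.
Step 4 — Bandwidth: Δω = ω₀/Q = 7.066e+05 rad/s; BW = Δω/(2π) = 1.125e+05 Hz.

(a) f₀ = 1.478e+04 Hz  (b) Q = 0.1314  (c) BW = 1.125e+05 Hz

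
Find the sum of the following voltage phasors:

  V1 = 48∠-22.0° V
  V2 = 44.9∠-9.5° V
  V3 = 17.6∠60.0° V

Step 1 — Convert each phasor to rectangular form:
  V1 = 48·(cos(-22.0°) + j·sin(-22.0°)) = 44.5 - j17.98 V
  V2 = 44.9·(cos(-9.5°) + j·sin(-9.5°)) = 44.28 - j7.411 V
  V3 = 17.6·(cos(60.0°) + j·sin(60.0°)) = 8.8 + j15.24 V
Step 2 — Sum components: V_total = 97.59 - j10.15 V.
Step 3 — Convert to polar: |V_total| = 98.12 V, ∠V_total = -5.9°.

V_total = 98.12∠-5.9° V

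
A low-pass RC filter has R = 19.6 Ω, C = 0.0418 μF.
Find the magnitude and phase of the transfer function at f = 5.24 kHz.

Step 1 — Angular frequency: ω = 2π·5240 = 3.292e+04 rad/s.
Step 2 — Transfer function: H(jω) = 1/(1 + jωRC).
Step 3 — Denominator: 1 + jωRC = 1 + j·3.292e+04·19.6·4.18e-08 = 1 + j0.02697.
Step 4 — H = 0.9993 - j0.02695.
Step 5 — Magnitude: |H| = 0.9996 (-0.0 dB); phase: φ = -1.5°.

|H| = 0.9996 (-0.0 dB), φ = -1.5°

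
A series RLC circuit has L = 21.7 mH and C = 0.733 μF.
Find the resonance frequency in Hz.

Step 1 — Resonance condition Im(Z)=0 gives ω₀ = 1/√(LC).
Step 2 — ω₀ = 1/√(0.0217·7.33e-07) = 7929 rad/s.
Step 3 — f₀ = ω₀/(2π) = 1262 Hz.

f₀ = 1262 Hz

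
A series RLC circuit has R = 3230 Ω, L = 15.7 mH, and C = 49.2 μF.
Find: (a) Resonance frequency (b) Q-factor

Step 1 — Resonance condition Im(Z)=0 gives ω₀ = 1/√(LC).
Step 2 — ω₀ = 1/√(0.0157·4.92e-05) = 1138 rad/s.
Step 3 — f₀ = ω₀/(2π) = 181.1 Hz.
Step 4 — Series Q: Q = ω₀L/R = 1138·0.0157/3230 = 0.005531.

(a) f₀ = 181.1 Hz  (b) Q = 0.005531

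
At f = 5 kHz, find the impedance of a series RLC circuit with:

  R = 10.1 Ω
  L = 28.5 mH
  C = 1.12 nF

Step 1 — Angular frequency: ω = 2π·f = 2π·5000 = 3.142e+04 rad/s.
Step 2 — Component impedances:
  R: Z = R = 10.1 Ω
  L: Z = jωL = j·3.142e+04·0.0285 = 0 + j895.4 Ω
  C: Z = 1/(jωC) = -j/(ω·C) = 0 - j2.842e+04 Ω
Step 3 — Series combination: Z_total = R + L + C = 10.1 - j2.753e+04 Ω = 2.753e+04∠-90.0° Ω.

Z = 10.1 - j2.753e+04 Ω = 2.753e+04∠-90.0° Ω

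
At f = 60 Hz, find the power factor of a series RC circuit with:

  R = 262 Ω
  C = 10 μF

Step 1 — Angular frequency: ω = 2π·f = 2π·60 = 377 rad/s.
Step 2 — Component impedances:
  R: Z = R = 262 Ω
  C: Z = 1/(jωC) = -j/(ω·C) = 0 - j265.3 Ω
Step 3 — Series combination: Z_total = R + C = 262 - j265.3 Ω = 372.8∠-45.4° Ω.
Step 4 — Power factor: PF = cos(φ) = Re(Z)/|Z| = 262/372.83 = 0.7027.
Step 5 — Type: Im(Z) = -265.3 ⇒ leading (phase φ = -45.4°).

PF = 0.7027 (leading, φ = -45.4°)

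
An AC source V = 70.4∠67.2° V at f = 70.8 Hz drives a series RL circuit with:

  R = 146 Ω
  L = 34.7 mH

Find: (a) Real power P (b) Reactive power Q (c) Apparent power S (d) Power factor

Step 1 — Angular frequency: ω = 2π·f = 2π·70.8 = 444.8 rad/s.
Step 2 — Component impedances:
  R: Z = R = 146 Ω
  L: Z = jωL = j·444.8·0.0347 = 0 + j15.44 Ω
Step 3 — Series combination: Z_total = R + L = 146 + j15.44 Ω = 146.8∠6.0° Ω.
Step 4 — Source phasor: V = 70.4∠67.2° V = 27.28 + j64.9 V.
Step 5 — Current: I = V / Z = 0.2313 + j0.4201 A = 0.4795∠61.2° A.
Step 6 — Complex power: S = V·I* = 33.57 + j3.549 VA.
Step 7 — Real power: P = Re(S) = 33.57 W.
Step 8 — Reactive power: Q = Im(S) = 3.549 VAR.
Step 9 — Apparent power: |S| = 33.76 VA.
Step 10 — Power factor: PF = P/|S| = 0.9945 (lagging).

(a) P = 33.57 W  (b) Q = 3.549 VAR  (c) S = 33.76 VA  (d) PF = 0.9945 (lagging)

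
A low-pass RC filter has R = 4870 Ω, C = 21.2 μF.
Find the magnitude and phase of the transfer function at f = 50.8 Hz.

Step 1 — Angular frequency: ω = 2π·50.8 = 319.2 rad/s.
Step 2 — Transfer function: H(jω) = 1/(1 + jωRC).
Step 3 — Denominator: 1 + jωRC = 1 + j·319.2·4870·2.12e-05 = 1 + j32.95.
Step 4 — H = 0.00092 - j0.03032.
Step 5 — Magnitude: |H| = 0.03033 (-30.4 dB); phase: φ = -88.3°.

|H| = 0.03033 (-30.4 dB), φ = -88.3°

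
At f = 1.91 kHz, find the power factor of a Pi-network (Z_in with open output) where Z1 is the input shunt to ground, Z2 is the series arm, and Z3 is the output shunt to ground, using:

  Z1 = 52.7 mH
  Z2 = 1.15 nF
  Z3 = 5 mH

Step 1 — Angular frequency: ω = 2π·f = 2π·1910 = 1.2e+04 rad/s.
Step 2 — Component impedances:
  Z1: Z = jωL = j·1.2e+04·0.0527 = 0 + j632.4 Ω
  Z2: Z = 1/(jωC) = -j/(ω·C) = 0 - j7.246e+04 Ω
  Z3: Z = jωL = j·1.2e+04·0.005 = 0 + j60 Ω
Step 3 — With open output, the series arm Z2 and the output shunt Z3 appear in series to ground: Z2 + Z3 = 0 - j7.24e+04 Ω.
Step 4 — Parallel with input shunt Z1: Z_in = Z1 || (Z2 + Z3) = 0 + j638 Ω = 638∠90.0° Ω.
Step 5 — Power factor: PF = cos(φ) = Re(Z)/|Z| = -0/638 = -0.
Step 6 — Type: Im(Z) = 638 ⇒ lagging (phase φ = 90.0°).

PF = -0 (lagging, φ = 90.0°)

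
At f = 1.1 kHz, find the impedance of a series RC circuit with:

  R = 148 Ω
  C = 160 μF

Step 1 — Angular frequency: ω = 2π·f = 2π·1100 = 6912 rad/s.
Step 2 — Component impedances:
  R: Z = R = 148 Ω
  C: Z = 1/(jωC) = -j/(ω·C) = 0 - j0.9043 Ω
Step 3 — Series combination: Z_total = R + C = 148 - j0.9043 Ω = 148∠-0.4° Ω.

Z = 148 - j0.9043 Ω = 148∠-0.4° Ω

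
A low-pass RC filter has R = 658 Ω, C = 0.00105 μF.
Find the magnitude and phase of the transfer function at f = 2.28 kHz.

Step 1 — Angular frequency: ω = 2π·2280 = 1.433e+04 rad/s.
Step 2 — Transfer function: H(jω) = 1/(1 + jωRC).
Step 3 — Denominator: 1 + jωRC = 1 + j·1.433e+04·658·1.05e-09 = 1 + j0.009898.
Step 4 — H = 0.9999 - j0.009897.
Step 5 — Magnitude: |H| = 1 (-0.0 dB); phase: φ = -0.6°.

|H| = 1 (-0.0 dB), φ = -0.6°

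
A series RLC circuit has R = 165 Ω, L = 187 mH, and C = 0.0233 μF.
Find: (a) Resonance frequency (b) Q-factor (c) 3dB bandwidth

Step 1 — Resonance condition Im(Z)=0 gives ω₀ = 1/√(LC).
Step 2 — ω₀ = 1/√(0.187·2.33e-08) = 1.515e+04 rad/s.
Step 3 — f₀ = ω₀/(2π) = 2411 Hz.
Step 4 — Series Q: Q = ω₀L/R = 1.515e+04·0.187/165 = 17.17.
Step 5 — 3dB bandwidth: Δω = ω₀/Q = 882.4 rad/s; BW = Δω/(2π) = 140.4 Hz.

(a) f₀ = 2411 Hz  (b) Q = 17.17  (c) BW = 140.4 Hz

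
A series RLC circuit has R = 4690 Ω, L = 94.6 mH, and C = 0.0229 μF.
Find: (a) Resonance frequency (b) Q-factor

Step 1 — Resonance condition Im(Z)=0 gives ω₀ = 1/√(LC).
Step 2 — ω₀ = 1/√(0.0946·2.29e-08) = 2.149e+04 rad/s.
Step 3 — f₀ = ω₀/(2π) = 3419 Hz.
Step 4 — Series Q: Q = ω₀L/R = 2.149e+04·0.0946/4690 = 0.4334.

(a) f₀ = 3419 Hz  (b) Q = 0.4334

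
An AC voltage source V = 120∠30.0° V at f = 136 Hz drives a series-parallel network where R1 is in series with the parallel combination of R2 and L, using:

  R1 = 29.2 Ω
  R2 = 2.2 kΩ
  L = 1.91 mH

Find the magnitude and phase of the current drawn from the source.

Step 1 — Angular frequency: ω = 2π·f = 2π·136 = 854.5 rad/s.
Step 2 — Component impedances:
  R1: Z = R = 29.2 Ω
  R2: Z = R = 2200 Ω
  L: Z = jωL = j·854.5·0.00191 = 0 + j1.632 Ω
Step 3 — Parallel branch: R2 || L = 1/(1/R2 + 1/L) = 0.001211 + j1.632 Ω.
Step 4 — Series with R1: Z_total = R1 + (R2 || L) = 29.2 + j1.632 Ω = 29.25∠3.2° Ω.
Step 5 — Source phasor: V = 120∠30.0° V = 103.9 + j60 V.
Step 6 — Ohm's law: I = V / Z_total = (103.9 + j60) / (29.2 + j1.632) = 3.662 + j1.85 A.
Step 7 — Convert to polar: |I| = 4.103 A, ∠I = 26.8°.

I = 4.103∠26.8° A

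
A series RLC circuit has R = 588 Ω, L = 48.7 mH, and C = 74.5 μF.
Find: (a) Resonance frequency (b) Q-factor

Step 1 — Resonance condition Im(Z)=0 gives ω₀ = 1/√(LC).
Step 2 — ω₀ = 1/√(0.0487·7.45e-05) = 525 rad/s.
Step 3 — f₀ = ω₀/(2π) = 83.56 Hz.
Step 4 — Series Q: Q = ω₀L/R = 525·0.0487/588 = 0.04348.

(a) f₀ = 83.56 Hz  (b) Q = 0.04348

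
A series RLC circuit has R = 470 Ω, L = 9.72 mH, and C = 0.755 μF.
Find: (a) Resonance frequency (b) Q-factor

Step 1 — Resonance condition Im(Z)=0 gives ω₀ = 1/√(LC).
Step 2 — ω₀ = 1/√(0.00972·7.55e-07) = 1.167e+04 rad/s.
Step 3 — f₀ = ω₀/(2π) = 1858 Hz.
Step 4 — Series Q: Q = ω₀L/R = 1.167e+04·0.00972/470 = 0.2414.

(a) f₀ = 1858 Hz  (b) Q = 0.2414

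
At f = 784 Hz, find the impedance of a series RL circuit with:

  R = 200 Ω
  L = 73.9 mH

Step 1 — Angular frequency: ω = 2π·f = 2π·784 = 4926 rad/s.
Step 2 — Component impedances:
  R: Z = R = 200 Ω
  L: Z = jωL = j·4926·0.0739 = 0 + j364 Ω
Step 3 — Series combination: Z_total = R + L = 200 + j364 Ω = 415.4∠61.2° Ω.

Z = 200 + j364 Ω = 415.4∠61.2° Ω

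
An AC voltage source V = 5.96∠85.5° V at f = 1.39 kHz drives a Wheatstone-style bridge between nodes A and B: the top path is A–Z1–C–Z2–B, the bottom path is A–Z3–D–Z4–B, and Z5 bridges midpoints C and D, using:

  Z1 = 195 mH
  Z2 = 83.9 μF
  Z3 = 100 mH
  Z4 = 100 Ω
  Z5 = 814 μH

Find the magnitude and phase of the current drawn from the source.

Step 1 — Angular frequency: ω = 2π·f = 2π·1390 = 8734 rad/s.
Step 2 — Component impedances:
  Z1: Z = jωL = j·8734·0.195 = 0 + j1703 Ω
  Z2: Z = 1/(jωC) = -j/(ω·C) = 0 - j1.365 Ω
  Z3: Z = jωL = j·8734·0.1 = 0 + j873.4 Ω
  Z4: Z = R = 100 Ω
  Z5: Z = jωL = j·8734·0.000814 = 0 + j7.109 Ω
Step 3 — Bridge requires nodal analysis (the Z5 bridge couples midpoints C and D, so the two paths cannot be reduced to a simple series/parallel combination). Setting node B to ground and injecting 1 A at node A, the 3-node admittance system at A, C, D solves to V_A = Z_AB = 0.11 + j579 Ω = 579∠90.0° Ω.
Step 4 — Source phasor: V = 5.96∠85.5° V = 0.4676 + j5.942 V.
Step 5 — Ohm's law: I = V / Z_total = (0.4676 + j5.942) / (0.11 + j579) = 0.01026 - j0.0008056 A.
Step 6 — Convert to polar: |I| = 0.01029 A, ∠I = -4.5°.

I = 0.01029∠-4.5° A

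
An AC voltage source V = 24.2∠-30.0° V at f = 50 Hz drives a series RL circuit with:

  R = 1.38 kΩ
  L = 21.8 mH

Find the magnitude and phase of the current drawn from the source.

Step 1 — Angular frequency: ω = 2π·f = 2π·50 = 314.2 rad/s.
Step 2 — Component impedances:
  R: Z = R = 1380 Ω
  L: Z = jωL = j·314.2·0.0218 = 0 + j6.849 Ω
Step 3 — Series combination: Z_total = R + L = 1380 + j6.849 Ω = 1380∠0.3° Ω.
Step 4 — Source phasor: V = 24.2∠-30.0° V = 20.96 - j12.1 V.
Step 5 — Ohm's law: I = V / Z_total = (20.96 - j12.1) / (1380 + j6.849) = 0.01514 - j0.008843 A.
Step 6 — Convert to polar: |I| = 0.01754 A, ∠I = -30.3°.

I = 0.01754∠-30.3° A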